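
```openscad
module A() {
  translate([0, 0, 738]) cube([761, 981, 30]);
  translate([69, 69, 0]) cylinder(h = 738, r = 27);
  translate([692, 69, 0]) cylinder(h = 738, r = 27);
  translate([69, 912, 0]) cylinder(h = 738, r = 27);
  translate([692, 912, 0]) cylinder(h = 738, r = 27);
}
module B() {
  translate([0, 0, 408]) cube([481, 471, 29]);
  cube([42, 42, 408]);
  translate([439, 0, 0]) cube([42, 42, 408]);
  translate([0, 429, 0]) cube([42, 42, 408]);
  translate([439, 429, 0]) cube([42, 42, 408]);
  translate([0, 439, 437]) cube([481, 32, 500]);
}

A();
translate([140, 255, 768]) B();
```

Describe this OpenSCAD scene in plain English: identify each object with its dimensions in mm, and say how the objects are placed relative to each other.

A is a rectangular dining table. The top is 761×981×30 mm with its upper surface at z = 768 mm. It stands on four round legs of 54 mm diameter, each leg's bounding box inset 42 mm from the nearest pair of top edges, running from the floor to the underside of the top.

B is a chair: 481×471 mm seat, 29 mm thick, top at z = 437 mm, on four 42 mm square corner legs flush with the seat edges. A 32 mm thick backrest slab spans the full seat width, extending 500 mm above the seat top, its back face flush with the seat's +y edge.

The chair is on top of the table, centred.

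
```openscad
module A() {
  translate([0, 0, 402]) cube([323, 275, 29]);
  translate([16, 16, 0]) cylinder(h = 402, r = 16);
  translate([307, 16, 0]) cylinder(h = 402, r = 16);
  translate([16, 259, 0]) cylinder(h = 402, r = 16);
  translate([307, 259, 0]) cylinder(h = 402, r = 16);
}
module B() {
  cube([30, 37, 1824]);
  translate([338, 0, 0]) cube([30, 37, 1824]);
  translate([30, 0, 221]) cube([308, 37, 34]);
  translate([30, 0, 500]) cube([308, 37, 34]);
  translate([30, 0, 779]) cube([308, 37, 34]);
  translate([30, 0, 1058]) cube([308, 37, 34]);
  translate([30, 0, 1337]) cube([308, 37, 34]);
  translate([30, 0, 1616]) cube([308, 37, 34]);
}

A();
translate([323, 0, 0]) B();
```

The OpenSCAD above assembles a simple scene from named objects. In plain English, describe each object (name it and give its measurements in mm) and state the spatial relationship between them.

A is a four-legged stool. The seat is 323×275 mm, 29 mm thick, top at z = 431 mm. It stands on four round legs, each 32 mm in diameter, from z = 0 to the seat underside, each leg's axis is inset half a diameter from the nearest pair of seat edges (so the leg's bounding box is flush with the corner).

B is a straight ladder. Two 30×37 mm vertical rails, 1824 mm tall, stand 368 mm apart (outside-to-outside) with their front faces coplanar on the −y side. 6 rungs, each 37 mm deep and 34 mm tall, span between the inner faces of the rails, front faces flush with the rails. The lowest rung's underside is at z = 221 mm and rungs are spaced 279 mm apart (underside to underside).

The ladder is against the stool's +x side, with their −y faces flush.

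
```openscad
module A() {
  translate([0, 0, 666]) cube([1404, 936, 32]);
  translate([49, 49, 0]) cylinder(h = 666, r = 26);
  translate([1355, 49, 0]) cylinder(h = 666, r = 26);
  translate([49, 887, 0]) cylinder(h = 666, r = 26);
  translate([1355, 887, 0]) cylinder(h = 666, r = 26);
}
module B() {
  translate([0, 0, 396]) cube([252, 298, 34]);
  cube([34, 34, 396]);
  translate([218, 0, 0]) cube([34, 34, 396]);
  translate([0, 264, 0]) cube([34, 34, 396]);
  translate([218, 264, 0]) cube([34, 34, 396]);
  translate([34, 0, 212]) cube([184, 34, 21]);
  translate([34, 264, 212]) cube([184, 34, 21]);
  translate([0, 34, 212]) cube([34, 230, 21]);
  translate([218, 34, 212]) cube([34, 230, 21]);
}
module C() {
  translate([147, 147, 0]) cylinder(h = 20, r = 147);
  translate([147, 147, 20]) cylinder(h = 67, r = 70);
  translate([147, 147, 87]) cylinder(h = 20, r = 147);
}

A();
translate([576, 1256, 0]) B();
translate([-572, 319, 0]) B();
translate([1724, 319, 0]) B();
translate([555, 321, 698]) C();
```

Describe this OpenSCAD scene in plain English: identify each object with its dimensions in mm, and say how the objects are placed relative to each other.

A is a table: top 1404 mm (x) × 936 mm (y), 32 mm thick, upper face at z = 698 mm, on four round legs of 52 mm diameter, each leg's bounding box inset 23 mm from the nearest pair of top edges, running from z = 0 to the bottom of the top.

B is a simple wooden stool: a rectangular seat 252 mm (x) by 298 mm (y), 34 mm thick, top face at z = 430 mm, on four square legs, each 34×34 mm in cross-section. The legs rest on z = 0, each flush with a corner of the seat. Four stretchers, 34 mm wide and 21 mm tall, connect adjacent legs with their undersides at z = 212 mm, each running between the inner faces of the legs it joins and aligned with the legs' outer faces on the other axis.

C is a spool: two coaxial disc flanges of radius 147 mm and thickness 20 mm, joined by a core cylinder of radius 70 mm and height 67 mm. The lower flange rests on z = 0 and the three cylinders share a vertical axis.

Three stools sit around the table at the +y, −x, +x sides. The spool is on top of the table, centred.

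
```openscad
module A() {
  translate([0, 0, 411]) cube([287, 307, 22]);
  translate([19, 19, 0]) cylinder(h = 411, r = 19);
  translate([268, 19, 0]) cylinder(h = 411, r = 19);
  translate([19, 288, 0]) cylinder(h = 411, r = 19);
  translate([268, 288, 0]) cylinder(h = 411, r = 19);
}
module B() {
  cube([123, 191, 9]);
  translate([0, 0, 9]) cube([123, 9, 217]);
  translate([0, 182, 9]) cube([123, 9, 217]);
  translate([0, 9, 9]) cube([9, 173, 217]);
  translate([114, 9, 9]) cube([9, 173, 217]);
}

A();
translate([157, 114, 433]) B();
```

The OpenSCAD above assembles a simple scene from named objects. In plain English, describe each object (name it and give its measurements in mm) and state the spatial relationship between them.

A is a four-legged stool. The seat is a 287×307×22 mm slab whose top surface is at z = 433 mm; four round legs, each 38 mm in diameter, run from the floor (z = 0) to the underside of the seat, each leg's axis is inset half a diameter from the nearest pair of seat edges (so the leg's bounding box is flush with the corner).

B is an open-topped rectangular box: outside dimensions 123×191×226 mm, with a uniform wall and base thickness of 9 mm. The base is a full 123×191 slab on the floor; four walls sit on top of the base. The front and back walls (the −y and +y sides) span the full width; the two side walls fit between them.

The open box is on top of the stool.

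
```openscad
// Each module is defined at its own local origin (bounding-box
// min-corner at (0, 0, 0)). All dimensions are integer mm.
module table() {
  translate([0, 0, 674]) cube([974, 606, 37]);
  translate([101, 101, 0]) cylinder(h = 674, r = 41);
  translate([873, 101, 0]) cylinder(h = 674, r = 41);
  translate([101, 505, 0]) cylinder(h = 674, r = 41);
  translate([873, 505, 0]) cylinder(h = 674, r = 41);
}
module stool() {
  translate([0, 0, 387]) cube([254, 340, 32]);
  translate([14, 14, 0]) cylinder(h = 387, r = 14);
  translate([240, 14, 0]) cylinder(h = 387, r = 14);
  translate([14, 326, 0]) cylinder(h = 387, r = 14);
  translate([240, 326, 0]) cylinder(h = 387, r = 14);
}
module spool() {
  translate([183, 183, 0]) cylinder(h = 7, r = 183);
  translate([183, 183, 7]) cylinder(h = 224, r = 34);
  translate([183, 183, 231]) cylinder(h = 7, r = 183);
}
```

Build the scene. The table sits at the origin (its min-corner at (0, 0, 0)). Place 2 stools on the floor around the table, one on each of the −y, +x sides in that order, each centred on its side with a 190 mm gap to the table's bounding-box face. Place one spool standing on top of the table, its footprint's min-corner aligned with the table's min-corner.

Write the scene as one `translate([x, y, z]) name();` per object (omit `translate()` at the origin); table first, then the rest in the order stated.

table();
translate([360, -530, 0]) stool();
translate([1164, 133, 0]) stool();
translate([0, 0, 711]) spool();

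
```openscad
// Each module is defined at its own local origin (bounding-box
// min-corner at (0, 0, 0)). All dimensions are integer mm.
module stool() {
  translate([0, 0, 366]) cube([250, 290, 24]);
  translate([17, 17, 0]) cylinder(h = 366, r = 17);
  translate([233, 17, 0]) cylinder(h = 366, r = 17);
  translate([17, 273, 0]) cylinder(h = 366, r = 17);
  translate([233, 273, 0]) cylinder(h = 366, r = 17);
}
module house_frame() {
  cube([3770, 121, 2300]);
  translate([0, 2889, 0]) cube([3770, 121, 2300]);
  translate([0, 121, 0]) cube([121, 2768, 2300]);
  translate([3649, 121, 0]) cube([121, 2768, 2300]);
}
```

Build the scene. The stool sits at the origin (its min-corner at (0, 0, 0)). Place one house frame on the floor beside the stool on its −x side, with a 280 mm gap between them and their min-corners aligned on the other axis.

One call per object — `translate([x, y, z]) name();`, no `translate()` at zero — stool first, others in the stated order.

stool();
translate([-4050, 0, 0]) house_frame();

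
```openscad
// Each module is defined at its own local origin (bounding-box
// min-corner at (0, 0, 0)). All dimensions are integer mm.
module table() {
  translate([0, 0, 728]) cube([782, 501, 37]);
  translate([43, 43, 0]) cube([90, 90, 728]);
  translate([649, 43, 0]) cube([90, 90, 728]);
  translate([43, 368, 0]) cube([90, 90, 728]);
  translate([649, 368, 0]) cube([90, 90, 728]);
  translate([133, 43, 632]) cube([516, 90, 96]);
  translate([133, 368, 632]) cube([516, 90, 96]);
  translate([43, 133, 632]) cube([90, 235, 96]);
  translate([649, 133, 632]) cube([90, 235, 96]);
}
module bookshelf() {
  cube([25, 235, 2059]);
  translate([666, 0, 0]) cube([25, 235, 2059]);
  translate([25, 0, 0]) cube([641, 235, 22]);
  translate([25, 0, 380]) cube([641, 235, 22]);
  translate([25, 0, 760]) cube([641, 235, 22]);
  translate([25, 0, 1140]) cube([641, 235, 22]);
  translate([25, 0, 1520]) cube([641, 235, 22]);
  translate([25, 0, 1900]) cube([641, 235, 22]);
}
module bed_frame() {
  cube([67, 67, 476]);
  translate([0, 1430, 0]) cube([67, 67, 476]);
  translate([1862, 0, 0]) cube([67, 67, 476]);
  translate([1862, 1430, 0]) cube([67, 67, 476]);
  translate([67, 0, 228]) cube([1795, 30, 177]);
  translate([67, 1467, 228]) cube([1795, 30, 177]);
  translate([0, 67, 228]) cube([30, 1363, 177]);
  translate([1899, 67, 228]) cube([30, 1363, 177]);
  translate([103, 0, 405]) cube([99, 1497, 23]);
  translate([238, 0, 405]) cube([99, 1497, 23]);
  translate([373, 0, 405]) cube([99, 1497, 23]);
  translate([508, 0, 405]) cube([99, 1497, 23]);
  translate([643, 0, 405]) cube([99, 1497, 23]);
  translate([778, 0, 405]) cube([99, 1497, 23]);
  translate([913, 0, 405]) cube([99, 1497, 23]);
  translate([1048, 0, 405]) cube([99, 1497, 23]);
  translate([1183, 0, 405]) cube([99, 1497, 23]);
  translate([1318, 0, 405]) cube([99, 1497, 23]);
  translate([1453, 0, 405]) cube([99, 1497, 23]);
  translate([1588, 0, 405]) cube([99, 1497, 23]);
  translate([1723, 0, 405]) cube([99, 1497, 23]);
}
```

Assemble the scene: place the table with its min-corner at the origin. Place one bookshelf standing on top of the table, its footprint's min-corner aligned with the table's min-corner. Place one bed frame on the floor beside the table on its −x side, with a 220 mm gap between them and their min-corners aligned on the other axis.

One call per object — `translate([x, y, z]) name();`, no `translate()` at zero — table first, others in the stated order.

table();
translate([0, 0, 765]) bookshelf();
translate([-2149, 0, 0]) bed_frame();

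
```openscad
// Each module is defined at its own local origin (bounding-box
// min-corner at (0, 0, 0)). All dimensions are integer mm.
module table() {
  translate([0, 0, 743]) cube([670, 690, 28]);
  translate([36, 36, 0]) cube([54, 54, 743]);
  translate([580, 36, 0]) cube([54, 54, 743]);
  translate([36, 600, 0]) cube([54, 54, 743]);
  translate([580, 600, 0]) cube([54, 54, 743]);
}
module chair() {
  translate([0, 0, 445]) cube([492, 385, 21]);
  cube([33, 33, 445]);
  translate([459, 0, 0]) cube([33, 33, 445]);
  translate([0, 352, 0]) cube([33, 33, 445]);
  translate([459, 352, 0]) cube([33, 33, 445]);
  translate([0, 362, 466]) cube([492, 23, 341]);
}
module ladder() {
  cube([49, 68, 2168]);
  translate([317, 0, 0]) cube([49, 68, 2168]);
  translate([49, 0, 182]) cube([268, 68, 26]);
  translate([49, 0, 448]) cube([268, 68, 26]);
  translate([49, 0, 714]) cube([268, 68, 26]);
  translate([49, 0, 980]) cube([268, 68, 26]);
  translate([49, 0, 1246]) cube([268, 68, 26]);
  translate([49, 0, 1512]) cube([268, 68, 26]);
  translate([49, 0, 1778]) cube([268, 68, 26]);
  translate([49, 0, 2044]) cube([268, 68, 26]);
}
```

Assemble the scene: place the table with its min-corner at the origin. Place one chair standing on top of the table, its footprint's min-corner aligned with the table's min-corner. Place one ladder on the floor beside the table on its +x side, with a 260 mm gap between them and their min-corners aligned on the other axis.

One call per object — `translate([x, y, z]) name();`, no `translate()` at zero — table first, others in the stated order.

table();
translate([0, 0, 771]) chair();
translate([930, 0, 0]) ladder();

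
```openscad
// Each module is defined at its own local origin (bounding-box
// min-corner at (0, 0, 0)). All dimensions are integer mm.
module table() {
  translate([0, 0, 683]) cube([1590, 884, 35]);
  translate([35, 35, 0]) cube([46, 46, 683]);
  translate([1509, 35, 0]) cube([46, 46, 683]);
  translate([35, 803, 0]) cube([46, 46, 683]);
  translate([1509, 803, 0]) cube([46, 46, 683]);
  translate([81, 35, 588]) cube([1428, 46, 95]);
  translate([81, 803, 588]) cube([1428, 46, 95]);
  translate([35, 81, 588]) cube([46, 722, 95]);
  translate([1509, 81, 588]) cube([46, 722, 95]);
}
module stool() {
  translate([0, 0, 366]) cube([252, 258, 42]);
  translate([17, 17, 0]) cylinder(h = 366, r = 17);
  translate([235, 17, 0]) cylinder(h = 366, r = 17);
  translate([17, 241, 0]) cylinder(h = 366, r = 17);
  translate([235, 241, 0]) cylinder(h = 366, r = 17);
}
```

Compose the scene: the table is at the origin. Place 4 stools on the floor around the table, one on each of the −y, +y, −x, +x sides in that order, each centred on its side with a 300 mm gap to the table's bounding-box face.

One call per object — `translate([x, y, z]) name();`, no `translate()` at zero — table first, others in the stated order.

table();
translate([669, -558, 0]) stool();
translate([669, 1184, 0]) stool();
translate([-552, 313, 0]) stool();
translate([1890, 313, 0]) stool();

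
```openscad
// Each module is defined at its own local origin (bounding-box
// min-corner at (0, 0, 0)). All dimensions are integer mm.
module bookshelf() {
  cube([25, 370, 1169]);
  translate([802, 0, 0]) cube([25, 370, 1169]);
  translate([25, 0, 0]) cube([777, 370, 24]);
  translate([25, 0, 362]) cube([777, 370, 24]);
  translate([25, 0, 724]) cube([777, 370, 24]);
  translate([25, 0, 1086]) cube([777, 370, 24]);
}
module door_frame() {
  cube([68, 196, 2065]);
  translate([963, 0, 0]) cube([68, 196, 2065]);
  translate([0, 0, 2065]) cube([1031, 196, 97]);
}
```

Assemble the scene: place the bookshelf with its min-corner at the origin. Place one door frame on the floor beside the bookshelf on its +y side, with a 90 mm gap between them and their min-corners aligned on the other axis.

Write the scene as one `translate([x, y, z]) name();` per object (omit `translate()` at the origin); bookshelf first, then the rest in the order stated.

bookshelf();
translate([0, 460, 0]) door_frame();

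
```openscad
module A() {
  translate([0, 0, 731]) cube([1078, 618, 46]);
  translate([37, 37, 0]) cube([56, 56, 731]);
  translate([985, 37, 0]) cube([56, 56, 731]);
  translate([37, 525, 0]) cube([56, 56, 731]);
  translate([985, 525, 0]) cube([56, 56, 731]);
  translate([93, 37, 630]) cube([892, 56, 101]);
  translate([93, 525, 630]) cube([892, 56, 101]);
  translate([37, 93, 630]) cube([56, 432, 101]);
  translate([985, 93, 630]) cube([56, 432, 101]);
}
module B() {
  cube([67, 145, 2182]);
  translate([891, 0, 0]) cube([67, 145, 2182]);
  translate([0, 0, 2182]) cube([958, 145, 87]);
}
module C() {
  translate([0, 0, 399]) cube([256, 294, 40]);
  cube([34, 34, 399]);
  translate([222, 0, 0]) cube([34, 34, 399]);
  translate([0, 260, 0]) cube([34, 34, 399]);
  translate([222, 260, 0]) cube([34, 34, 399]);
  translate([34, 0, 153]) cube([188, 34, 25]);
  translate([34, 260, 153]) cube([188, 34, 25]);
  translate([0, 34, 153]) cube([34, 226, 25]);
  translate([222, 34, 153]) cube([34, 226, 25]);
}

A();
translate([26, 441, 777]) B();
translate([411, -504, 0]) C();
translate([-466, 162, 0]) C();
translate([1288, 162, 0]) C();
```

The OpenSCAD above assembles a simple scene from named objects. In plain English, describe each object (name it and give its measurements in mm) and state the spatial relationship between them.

A is a rectangular dining table. The top is 1078×618×46 mm with its upper surface at z = 777 mm. It stands on four 56×56 mm square legs, each inset 37 mm from the nearest pair of top edges, running from the floor to the underside of the top. Four apron rails, 56 mm thick and 101 mm tall, run between adjacent legs with their top edges flush with the underside of the top and their outer faces flush with the legs' outer faces.

B is a door frame. The clear opening is 824 mm wide and 2182 mm high. Two 67 mm wide jambs, 145 mm deep, stand either side of the opening from the floor to the top of the opening. A 87 mm thick head sits across the top of both jambs, spanning the full outside width of the frame.

C is a simple wooden stool: a rectangular seat 256 mm (x) by 294 mm (y), 40 mm thick, top face at z = 439 mm, on four square legs, each 34×34 mm in cross-section. The legs rest on z = 0, each flush with a corner of the seat. Four stretchers, 34 mm wide and 25 mm tall, connect adjacent legs with their undersides at z = 153 mm, each running between the inner faces of the legs it joins and aligned with the legs' outer faces on the other axis.

The door frame is on top of the table. Three stools sit around the table at the −y, −x, +x sides.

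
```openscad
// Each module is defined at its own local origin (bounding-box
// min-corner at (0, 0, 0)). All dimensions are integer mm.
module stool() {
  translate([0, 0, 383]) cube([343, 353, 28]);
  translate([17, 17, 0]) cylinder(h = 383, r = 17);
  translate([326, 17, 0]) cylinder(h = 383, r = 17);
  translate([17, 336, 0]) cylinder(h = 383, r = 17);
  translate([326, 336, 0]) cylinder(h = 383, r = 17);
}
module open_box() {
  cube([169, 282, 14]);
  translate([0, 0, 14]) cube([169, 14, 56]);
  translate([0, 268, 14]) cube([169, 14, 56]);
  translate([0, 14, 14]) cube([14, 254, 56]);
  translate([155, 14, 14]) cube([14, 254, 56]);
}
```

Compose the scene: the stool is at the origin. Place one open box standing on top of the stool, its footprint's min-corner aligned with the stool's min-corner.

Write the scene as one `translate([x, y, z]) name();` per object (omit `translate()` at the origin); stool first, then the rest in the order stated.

stool();
translate([0, 0, 411]) open_box();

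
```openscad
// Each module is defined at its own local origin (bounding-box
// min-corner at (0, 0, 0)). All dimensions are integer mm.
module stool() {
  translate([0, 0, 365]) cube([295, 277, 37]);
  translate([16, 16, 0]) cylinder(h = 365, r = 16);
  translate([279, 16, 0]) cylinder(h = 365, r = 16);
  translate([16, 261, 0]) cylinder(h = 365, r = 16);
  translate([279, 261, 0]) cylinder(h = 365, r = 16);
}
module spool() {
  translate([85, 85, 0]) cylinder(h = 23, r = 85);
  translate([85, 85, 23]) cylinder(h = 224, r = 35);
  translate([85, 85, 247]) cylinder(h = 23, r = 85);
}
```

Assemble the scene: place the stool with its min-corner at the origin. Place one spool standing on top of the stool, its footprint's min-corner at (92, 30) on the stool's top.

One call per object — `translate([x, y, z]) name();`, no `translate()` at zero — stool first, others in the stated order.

stool();
translate([92, 30, 402]) spool();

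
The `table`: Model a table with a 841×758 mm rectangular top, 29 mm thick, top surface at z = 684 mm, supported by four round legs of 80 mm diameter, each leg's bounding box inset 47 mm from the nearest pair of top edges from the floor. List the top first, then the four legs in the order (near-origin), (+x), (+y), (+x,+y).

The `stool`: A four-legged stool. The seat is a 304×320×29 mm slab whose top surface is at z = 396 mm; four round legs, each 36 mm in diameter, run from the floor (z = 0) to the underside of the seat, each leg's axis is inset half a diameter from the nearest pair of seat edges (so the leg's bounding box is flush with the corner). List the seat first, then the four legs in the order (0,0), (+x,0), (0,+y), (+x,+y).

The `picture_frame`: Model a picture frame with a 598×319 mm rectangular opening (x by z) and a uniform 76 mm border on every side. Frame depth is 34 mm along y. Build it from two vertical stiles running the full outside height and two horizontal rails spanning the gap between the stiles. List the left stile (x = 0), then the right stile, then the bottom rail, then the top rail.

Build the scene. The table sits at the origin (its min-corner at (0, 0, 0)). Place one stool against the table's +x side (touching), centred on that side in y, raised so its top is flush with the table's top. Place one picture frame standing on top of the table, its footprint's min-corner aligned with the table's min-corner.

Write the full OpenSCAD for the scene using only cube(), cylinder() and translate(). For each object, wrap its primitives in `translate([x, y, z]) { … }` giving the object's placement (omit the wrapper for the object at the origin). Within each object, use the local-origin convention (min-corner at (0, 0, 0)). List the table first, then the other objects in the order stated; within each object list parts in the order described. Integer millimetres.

translate([0, 0, 655]) cube([841, 758, 29]);
translate([87, 87, 0]) cylinder(h = 655, r = 40);
translate([754, 87, 0]) cylinder(h = 655, r = 40);
translate([87, 671, 0]) cylinder(h = 655, r = 40);
translate([754, 671, 0]) cylinder(h = 655, r = 40);
translate([841, 219, 288]) {
  translate([0, 0, 367]) cube([304, 320, 29]);
  translate([18, 18, 0]) cylinder(h = 367, r = 18);
  translate([286, 18, 0]) cylinder(h = 367, r = 18);
  translate([18, 302, 0]) cylinder(h = 367, r = 18);
  translate([286, 302, 0]) cylinder(h = 367, r = 18);
}
translate([0, 0, 684]) {
  cube([76, 34, 471]);
  translate([674, 0, 0]) cube([76, 34, 471]);
  translate([76, 0, 0]) cube([598, 34, 76]);
  translate([76, 0, 395]) cube([598, 34, 76]);
}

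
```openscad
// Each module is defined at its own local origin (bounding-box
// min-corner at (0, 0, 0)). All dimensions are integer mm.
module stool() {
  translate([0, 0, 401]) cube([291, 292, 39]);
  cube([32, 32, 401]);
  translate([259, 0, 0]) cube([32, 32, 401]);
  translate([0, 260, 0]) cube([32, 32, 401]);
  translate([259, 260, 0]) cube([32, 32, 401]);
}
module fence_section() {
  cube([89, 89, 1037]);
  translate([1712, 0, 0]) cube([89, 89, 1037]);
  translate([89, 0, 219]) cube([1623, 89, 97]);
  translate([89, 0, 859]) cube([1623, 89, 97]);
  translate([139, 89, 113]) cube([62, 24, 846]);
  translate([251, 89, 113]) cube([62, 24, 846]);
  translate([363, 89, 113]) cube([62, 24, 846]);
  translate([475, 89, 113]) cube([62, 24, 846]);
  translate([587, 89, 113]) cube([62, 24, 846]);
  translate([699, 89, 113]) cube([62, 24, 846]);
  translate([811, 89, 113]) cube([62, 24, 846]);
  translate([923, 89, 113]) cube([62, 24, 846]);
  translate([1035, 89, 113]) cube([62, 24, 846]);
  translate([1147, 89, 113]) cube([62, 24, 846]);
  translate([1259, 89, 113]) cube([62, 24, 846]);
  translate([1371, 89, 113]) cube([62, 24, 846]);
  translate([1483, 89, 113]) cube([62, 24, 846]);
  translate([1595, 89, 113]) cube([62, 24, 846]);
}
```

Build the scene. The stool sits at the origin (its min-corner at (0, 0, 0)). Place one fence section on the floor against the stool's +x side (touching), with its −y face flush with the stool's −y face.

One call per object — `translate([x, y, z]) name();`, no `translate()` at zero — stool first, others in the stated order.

stool();
translate([291, 0, 0]) fence_section();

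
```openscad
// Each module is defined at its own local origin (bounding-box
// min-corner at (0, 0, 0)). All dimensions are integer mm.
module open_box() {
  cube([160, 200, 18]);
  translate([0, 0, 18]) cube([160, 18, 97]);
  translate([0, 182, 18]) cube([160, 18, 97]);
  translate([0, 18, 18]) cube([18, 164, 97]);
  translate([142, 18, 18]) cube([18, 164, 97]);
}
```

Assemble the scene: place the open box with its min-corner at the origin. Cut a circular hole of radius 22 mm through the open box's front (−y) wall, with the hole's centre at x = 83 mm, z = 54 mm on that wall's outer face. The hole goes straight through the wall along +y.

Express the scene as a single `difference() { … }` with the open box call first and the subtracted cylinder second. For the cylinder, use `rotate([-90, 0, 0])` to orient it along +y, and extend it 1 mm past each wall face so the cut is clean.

difference() {
  open_box();
  translate([83, -1, 54]) rotate([-90, 0, 0]) cylinder(h = 20, r = 22);
}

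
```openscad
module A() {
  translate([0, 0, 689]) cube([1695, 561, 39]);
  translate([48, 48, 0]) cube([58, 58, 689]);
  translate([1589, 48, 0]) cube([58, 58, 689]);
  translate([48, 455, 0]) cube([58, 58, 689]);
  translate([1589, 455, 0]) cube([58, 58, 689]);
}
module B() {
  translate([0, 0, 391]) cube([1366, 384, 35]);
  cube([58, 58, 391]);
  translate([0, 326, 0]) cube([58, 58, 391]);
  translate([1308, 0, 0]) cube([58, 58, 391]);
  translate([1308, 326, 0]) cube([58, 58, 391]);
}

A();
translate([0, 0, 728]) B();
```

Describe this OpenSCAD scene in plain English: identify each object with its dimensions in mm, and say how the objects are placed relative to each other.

A is a table: top 1695 mm (x) × 561 mm (y), 39 mm thick, upper face at z = 728 mm, on four 58×58 mm square legs, each inset 48 mm from the nearest pair of top edges, running from z = 0 to the bottom of the top.

B is a bench: a 1366×384 mm seat slab, 35 mm thick, top at z = 426 mm, on four 58×58 mm square legs flush with the seat corners and standing on z = 0.

The bench is on top of the table.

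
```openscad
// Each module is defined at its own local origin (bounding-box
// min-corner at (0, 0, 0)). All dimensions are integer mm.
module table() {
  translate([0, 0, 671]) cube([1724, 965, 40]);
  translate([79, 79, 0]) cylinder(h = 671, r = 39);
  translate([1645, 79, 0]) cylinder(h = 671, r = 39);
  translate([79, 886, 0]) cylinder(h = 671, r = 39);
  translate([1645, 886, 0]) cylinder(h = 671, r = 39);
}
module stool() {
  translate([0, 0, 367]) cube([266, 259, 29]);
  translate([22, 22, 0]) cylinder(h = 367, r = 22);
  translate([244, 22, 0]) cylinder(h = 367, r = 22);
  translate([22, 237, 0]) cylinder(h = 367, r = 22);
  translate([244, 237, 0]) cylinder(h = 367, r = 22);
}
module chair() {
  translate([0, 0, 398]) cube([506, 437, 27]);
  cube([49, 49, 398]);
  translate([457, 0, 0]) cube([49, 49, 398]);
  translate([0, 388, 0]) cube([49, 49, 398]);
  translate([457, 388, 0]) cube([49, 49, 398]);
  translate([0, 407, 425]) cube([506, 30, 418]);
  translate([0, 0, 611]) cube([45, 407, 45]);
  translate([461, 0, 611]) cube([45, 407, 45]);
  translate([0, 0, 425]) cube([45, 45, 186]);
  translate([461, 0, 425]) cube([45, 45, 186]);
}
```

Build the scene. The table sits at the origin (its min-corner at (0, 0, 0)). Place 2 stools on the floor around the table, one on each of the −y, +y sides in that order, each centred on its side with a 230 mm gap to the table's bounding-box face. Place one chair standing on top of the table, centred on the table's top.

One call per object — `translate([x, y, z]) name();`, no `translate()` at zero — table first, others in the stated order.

table();
translate([729, -489, 0]) stool();
translate([729, 1195, 0]) stool();
translate([609, 264, 711]) chair();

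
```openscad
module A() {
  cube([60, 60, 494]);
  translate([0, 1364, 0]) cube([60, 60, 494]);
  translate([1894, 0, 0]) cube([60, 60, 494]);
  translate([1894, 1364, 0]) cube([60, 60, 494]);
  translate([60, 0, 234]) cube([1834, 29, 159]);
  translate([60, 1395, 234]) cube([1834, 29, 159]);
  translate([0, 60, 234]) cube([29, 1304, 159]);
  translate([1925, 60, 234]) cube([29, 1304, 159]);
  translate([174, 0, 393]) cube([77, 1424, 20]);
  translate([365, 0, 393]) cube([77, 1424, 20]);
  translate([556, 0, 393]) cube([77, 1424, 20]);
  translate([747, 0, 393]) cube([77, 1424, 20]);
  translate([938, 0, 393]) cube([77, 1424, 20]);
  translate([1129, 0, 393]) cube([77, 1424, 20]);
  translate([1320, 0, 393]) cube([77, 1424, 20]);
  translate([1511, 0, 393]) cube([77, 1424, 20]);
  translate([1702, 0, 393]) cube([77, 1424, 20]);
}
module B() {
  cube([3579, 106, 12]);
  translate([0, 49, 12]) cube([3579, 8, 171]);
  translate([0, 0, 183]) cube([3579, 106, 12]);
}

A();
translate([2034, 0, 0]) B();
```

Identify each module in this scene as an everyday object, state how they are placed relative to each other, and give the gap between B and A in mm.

A is a bed frame. B is an I-beam. The I-beam is on the floor beside the bed frame on its +x side. The gap between the I-beam and the bed frame is 80 mm.

The I-beam's nearest face is 80 mm from the bed frame's +x face.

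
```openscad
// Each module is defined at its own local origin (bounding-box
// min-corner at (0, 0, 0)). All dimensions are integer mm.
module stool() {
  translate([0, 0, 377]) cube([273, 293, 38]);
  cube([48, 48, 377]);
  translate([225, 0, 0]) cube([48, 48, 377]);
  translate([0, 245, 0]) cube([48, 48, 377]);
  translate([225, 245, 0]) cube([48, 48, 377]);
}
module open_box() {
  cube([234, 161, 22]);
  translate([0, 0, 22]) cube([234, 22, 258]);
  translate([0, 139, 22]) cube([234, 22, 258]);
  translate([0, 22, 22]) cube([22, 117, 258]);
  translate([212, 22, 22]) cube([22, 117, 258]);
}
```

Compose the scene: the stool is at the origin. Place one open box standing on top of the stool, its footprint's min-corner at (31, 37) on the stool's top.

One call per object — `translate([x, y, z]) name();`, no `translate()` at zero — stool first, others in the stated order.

stool();
translate([31, 37, 415]) open_box();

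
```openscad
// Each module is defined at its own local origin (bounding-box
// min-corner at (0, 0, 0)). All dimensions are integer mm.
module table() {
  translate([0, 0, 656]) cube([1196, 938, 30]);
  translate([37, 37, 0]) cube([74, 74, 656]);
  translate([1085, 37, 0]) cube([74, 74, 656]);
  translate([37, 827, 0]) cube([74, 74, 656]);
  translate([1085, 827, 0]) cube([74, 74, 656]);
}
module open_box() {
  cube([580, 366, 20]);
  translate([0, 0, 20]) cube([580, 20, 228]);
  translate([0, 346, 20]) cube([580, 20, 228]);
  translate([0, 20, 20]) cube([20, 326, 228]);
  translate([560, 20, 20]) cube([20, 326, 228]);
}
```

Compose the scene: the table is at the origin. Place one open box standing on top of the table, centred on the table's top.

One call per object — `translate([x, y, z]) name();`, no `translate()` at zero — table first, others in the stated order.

table();
translate([308, 286, 686]) open_box();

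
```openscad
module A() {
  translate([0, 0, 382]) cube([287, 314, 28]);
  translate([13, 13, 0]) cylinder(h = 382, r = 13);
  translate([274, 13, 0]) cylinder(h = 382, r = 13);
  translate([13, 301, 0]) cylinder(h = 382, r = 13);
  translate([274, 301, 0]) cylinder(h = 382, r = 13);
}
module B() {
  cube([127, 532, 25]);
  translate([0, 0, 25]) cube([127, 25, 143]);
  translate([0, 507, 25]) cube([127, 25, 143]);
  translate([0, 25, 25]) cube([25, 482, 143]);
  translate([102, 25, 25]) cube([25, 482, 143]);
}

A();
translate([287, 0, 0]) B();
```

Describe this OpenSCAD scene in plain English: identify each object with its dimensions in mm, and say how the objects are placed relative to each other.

A is a four-legged stool. The seat is 287×314 mm, 28 mm thick, top at z = 410 mm. It stands on four round legs, each 26 mm in diameter, from z = 0 to the seat underside, each leg's axis is inset half a diameter from the nearest pair of seat edges (so the leg's bounding box is flush with the corner).

B is an open-topped rectangular box: outside dimensions 127×532×168 mm, with a uniform wall and base thickness of 25 mm. The base is a full 127×532 slab on the floor; four walls sit on top of the base. The front and back walls (the −y and +y sides) span the full width; the two side walls fit between them.

The open box is against the stool's +x side, with their −y faces flush.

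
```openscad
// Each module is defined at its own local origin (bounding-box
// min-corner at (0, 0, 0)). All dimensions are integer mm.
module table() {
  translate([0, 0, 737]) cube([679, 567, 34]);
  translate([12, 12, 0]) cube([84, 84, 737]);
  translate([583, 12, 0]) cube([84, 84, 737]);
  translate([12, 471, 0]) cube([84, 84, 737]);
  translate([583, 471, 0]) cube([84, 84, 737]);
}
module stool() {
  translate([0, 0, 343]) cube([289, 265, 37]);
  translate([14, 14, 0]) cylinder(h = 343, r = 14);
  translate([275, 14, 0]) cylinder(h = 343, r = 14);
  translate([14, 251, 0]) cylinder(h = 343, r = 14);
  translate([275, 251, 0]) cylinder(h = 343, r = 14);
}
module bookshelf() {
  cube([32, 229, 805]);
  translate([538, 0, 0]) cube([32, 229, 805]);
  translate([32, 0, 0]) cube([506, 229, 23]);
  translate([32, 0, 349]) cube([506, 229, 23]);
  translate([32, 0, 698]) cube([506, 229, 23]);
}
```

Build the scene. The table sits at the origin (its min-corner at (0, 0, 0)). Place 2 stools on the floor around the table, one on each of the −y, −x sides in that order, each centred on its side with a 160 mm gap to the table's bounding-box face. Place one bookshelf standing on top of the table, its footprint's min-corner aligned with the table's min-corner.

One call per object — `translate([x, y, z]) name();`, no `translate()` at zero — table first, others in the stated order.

table();
translate([195, -425, 0]) stool();
translate([-449, 151, 0]) stool();
translate([0, 0, 771]) bookshelf();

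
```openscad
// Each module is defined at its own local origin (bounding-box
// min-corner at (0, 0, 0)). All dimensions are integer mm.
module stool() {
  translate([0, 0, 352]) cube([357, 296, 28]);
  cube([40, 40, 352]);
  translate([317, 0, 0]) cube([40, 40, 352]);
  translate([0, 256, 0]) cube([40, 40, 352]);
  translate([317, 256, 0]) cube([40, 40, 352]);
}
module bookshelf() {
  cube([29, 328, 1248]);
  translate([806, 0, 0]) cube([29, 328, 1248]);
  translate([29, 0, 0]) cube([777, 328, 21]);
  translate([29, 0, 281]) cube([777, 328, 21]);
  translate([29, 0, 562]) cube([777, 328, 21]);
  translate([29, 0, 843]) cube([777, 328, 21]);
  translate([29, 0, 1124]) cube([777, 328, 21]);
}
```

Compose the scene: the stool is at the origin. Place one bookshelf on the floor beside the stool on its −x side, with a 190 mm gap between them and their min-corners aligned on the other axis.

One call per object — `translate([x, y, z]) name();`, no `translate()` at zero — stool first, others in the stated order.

stool();
translate([-1025, 0, 0]) bookshelf();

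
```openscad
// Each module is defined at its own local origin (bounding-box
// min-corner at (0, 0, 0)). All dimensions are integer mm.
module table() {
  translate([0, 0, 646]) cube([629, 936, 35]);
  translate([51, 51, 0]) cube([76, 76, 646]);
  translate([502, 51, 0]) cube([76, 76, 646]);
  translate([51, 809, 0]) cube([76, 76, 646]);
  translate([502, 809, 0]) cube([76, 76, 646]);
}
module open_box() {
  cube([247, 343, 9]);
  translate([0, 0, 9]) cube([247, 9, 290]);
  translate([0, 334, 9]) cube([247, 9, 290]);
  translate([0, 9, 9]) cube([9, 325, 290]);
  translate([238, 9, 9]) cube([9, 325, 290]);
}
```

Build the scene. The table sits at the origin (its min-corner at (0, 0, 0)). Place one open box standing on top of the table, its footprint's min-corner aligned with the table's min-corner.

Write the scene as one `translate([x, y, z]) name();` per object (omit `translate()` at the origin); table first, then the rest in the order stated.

table();
translate([0, 0, 681]) open_box();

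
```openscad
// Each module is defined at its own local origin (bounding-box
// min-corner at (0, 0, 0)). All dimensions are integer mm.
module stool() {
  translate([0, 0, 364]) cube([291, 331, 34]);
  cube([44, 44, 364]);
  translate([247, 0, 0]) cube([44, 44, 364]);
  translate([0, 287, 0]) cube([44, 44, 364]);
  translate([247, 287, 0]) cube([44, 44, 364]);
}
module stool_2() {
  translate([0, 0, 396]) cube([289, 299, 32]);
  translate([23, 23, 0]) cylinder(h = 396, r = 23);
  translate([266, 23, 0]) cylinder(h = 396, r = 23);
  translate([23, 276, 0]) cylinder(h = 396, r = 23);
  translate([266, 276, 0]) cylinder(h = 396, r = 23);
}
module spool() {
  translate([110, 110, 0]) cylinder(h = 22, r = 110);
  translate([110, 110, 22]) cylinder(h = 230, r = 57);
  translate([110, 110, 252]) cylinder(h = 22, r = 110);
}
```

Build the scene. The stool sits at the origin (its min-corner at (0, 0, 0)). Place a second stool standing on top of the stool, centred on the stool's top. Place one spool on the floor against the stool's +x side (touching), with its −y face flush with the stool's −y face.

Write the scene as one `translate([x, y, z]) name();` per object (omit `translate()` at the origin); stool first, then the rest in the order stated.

stool();
translate([1, 16, 398]) stool_2();
translate([291, 0, 0]) spool();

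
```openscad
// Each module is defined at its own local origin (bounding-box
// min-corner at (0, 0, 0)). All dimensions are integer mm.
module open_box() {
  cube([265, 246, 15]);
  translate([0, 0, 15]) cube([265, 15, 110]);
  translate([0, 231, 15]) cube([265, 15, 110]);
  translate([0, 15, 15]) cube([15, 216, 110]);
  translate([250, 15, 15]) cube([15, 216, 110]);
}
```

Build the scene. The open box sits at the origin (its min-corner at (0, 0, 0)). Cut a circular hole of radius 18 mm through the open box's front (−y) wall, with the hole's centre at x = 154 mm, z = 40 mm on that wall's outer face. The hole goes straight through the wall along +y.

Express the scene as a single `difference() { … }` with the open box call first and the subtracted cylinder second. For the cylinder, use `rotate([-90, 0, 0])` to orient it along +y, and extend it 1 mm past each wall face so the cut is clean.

difference() {
  open_box();
  translate([154, -1, 40]) rotate([-90, 0, 0]) cylinder(h = 17, r = 18);
}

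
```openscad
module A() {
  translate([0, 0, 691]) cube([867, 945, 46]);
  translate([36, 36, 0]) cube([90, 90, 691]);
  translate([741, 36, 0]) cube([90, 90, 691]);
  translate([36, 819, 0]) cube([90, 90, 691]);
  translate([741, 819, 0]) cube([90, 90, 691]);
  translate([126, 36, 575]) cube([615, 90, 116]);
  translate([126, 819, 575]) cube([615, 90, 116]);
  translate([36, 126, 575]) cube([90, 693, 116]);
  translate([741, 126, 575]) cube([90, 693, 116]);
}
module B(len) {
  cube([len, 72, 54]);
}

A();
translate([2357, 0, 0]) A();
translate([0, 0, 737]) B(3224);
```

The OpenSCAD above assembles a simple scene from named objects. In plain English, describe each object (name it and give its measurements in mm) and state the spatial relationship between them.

A is a rectangular dining table. The top is 867×945×46 mm with its upper surface at z = 737 mm. It stands on four 90×90 mm square legs, each inset 36 mm from the nearest pair of top edges, running from the floor to the underside of the top. Four apron rails, 90 mm thick and 116 mm tall, run between adjacent legs with their top edges flush with the underside of the top and their outer faces flush with the legs' outer faces.

B is a rectangular beam 3224 mm long (x), 72 mm deep (y), 54 mm thick (z).

The beam spans the tops of two tables placed 1490 mm apart, resting at z = 737 mm.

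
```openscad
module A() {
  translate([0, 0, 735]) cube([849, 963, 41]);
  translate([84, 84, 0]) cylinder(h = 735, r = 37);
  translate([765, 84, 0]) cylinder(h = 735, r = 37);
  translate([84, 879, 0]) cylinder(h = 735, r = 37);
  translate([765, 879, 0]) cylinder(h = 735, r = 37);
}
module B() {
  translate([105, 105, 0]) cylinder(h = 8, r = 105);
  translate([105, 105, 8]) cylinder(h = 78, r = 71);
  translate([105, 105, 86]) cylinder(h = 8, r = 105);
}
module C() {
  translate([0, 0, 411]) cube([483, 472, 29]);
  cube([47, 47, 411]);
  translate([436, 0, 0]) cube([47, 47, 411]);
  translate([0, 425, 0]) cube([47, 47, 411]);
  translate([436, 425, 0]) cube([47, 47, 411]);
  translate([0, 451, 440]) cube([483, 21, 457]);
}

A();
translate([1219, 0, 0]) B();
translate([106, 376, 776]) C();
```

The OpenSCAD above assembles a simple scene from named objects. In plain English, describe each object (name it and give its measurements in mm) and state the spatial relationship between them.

A is a table with a 849×963 mm rectangular top, 41 mm thick, top surface at z = 776 mm, supported by four round legs of 74 mm diameter, each leg's bounding box inset 47 mm from the nearest pair of top edges, running from the floor.

B is a spool: two coaxial disc flanges of radius 105 mm and thickness 8 mm, joined by a core cylinder of radius 71 mm and height 78 mm. The lower flange rests on z = 0 and the three cylinders share a vertical axis.

C is a chair. The seat is a 483×472×29 mm slab with its top at z = 440 mm, on four 47×47 mm corner legs (flush with the seat edges, standing on z = 0). A flat backrest 21 mm thick, 457 mm tall, spans the full seat width and rises from the seat top along its +y edge, rear face flush with the rear of the seat.

The spool is on the floor beside the table on its +x side. The chair is on top of the table.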